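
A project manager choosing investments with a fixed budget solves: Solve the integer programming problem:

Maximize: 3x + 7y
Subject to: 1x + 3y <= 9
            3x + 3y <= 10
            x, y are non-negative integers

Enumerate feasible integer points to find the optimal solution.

Constraint 1: 1x + 3y <= 9
Constraint 2: 3x + 3y <= 10
Feasible x range (need y >= 0): 0 <= x <= min(9/1, 10/3) => x in {0, ..., 3}.
Enumerate feasible integer points row by row (the coefficient of y is 7 > 0, so for each x the largest feasible y gives the best value):
  x = 0: y <= min((9 - 1*0)/3, (10 - 3*0)/3) => y in {0, ..., 3}; best 3*0 + 7*3 = 21
  x = 1: y <= min((9 - 1*1)/3, (10 - 3*1)/3) => y in {0, ..., 2}; best 3*1 + 7*2 = 17
  x = 2: y <= min((9 - 1*2)/3, (10 - 3*2)/3) => y in {0, ..., 1}; best 3*2 + 7*1 = 13
  x = 3: y <= min((9 - 1*3)/3, (10 - 3*3)/3) => y in {0}; best 3*3 + 7*0 = 9
The maximum 3x + 7y = 21 is achieved at x = 0, y = 3.
Check: 1*0 + 3*3 = 9 <= 9 and 3*0 + 3*3 = 9 <= 10.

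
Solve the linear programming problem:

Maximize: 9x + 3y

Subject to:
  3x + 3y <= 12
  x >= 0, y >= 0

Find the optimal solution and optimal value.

The feasible region has vertices at [(0, 0), (4, 0), (0, 4)].
Checking objective 9x + 3y at each vertex:
  (0, 0): 9*0 + 3*0 = 0
  (4, 0): 9*4 + 3*0 = 36
  (0, 4): 9*0 + 3*4 = 12
Maximum is 36 at (4, 0).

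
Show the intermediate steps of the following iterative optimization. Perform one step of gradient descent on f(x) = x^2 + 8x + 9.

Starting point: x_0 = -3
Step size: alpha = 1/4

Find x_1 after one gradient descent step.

f(x) = x^2 + 8x + 9
f'(x) = 2x + 8
f'(-3) = 2*-3 + (8) = 2
x_1 = x_0 - alpha * f'(x_0) = -3 - 1/4 * 2 = -7/2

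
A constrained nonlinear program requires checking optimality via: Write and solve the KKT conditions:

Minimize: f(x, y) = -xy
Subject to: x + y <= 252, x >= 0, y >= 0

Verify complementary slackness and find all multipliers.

Problem: min -xy s.t. x + y <= 252 (multiplier lambda), x >= 0 (mu_x), y >= 0 (mu_y)
KKT stationarity: -y + lambda - mu_x = 0, -x + lambda - mu_y = 0, with lambda, mu_x, mu_y >= 0
Complementary slackness: lambda*(x + y - 252) = 0, mu_x*x = 0, mu_y*y = 0
If lambda = 0: y = -mu_x <= 0 and x = -mu_y <= 0 force x = y = 0 with f = 0; but x = y = 126 is feasible with f = -15876 < 0, so this is not the minimum. Hence lambda > 0 and x + y = 252.
Try x > 0, y > 0 (so mu_x = mu_y = 0): y = lambda, x = lambda => x = y = lambda
x + y = 252 => 2*lambda = 252 => lambda = 126
x* = y* = 126 > 0, consistent with mu_x = mu_y = 0.
(Any feasible point with x = 0 or y = 0 has f = 0 > -15876, so the minimum is not on those boundaries.)
min(-xy) = -15876 (i.e. max xy = 15876)
Multipliers: lambda = 126, mu_x = 0, mu_y = 0
Complementary slackness: lambda*(x + y - 252) = 126*(126 + 126 - 252) = 0, mu_x*x = 0*126 = 0, mu_y*y = 0*126 = 0. Satisfied.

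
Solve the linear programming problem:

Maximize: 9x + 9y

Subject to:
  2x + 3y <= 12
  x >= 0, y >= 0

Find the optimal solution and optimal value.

The feasible region has vertices at [(0, 0), (6, 0), (0, 4)].
Checking objective 9x + 9y at each vertex:
  (0, 0): 9*0 + 9*0 = 0
  (6, 0): 9*6 + 9*0 = 54
  (0, 4): 9*0 + 9*4 = 36
Maximum is 54 at (6, 0).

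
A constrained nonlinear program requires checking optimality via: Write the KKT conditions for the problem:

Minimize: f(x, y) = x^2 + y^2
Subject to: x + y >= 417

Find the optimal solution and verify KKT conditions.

KKT conditions for min x^2 + y^2 s.t. x + y >= 417:
Stationarity: 2x = mu, 2y = mu
So x = y = mu/2.
Complementary slackness: mu*(x + y - 417) = 0
Primal feasibility: x + y >= 417; dual feasibility: mu >= 0
If mu = 0 then x = y = 0, but 0 + 0 < 417 is infeasible, so the constraint is active.
Constraint active: x + y = 2*(mu/2) = 417 => mu = 417
x = y = 417/2, f = 173889/2
Verify: stationarity 2*(417/2) = 417 = mu; primal 417/2 + 417/2 = 417 >= 417; dual mu = 417 >= 0; complementary slackness 417*(417 - 417) = 0. All KKT conditions hold.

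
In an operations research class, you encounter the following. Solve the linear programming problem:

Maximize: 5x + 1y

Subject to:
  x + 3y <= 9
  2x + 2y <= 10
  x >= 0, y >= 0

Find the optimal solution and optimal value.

Feasible vertices: (0, 0), (0, 3), (3, 2), (5, 0)
Objective 5x + 1y at each:
  (0, 0): 0
  (0, 3): 3
  (3, 2): 17
  (5, 0): 25
Maximum is 25 at (5, 0).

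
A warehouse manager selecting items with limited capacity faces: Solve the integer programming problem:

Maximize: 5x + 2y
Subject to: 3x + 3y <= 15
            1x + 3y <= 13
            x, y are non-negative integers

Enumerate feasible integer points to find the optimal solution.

Constraint 1: 3x + 3y <= 15
Constraint 2: 1x + 3y <= 13
Feasible x range (need y >= 0): 0 <= x <= min(15/3, 13/1) => x in {0, ..., 5}.
Enumerate feasible integer points row by row (the coefficient of y is 2 > 0, so for each x the largest feasible y gives the best value):
  x = 0: y <= min((15 - 3*0)/3, (13 - 1*0)/3) => y in {0, ..., 4}; best 5*0 + 2*4 = 8
  x = 1: y <= min((15 - 3*1)/3, (13 - 1*1)/3) => y in {0, ..., 4}; best 5*1 + 2*4 = 13
  x = 2: y <= min((15 - 3*2)/3, (13 - 1*2)/3) => y in {0, ..., 3}; best 5*2 + 2*3 = 16
  x = 3: y <= min((15 - 3*3)/3, (13 - 1*3)/3) => y in {0, ..., 2}; best 5*3 + 2*2 = 19
  x = 4: y <= min((15 - 3*4)/3, (13 - 1*4)/3) => y in {0, ..., 1}; best 5*4 + 2*1 = 22
  x = 5: y <= min((15 - 3*5)/3, (13 - 1*5)/3) => y in {0}; best 5*5 + 2*0 = 25
The maximum 5x + 2y = 25 is achieved at x = 5, y = 0.
Check: 3*5 + 3*0 = 15 <= 15 and 1*5 + 3*0 = 5 <= 13.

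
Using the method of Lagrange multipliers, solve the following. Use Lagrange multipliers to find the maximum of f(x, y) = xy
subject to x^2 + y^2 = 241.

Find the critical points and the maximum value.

Lagrange conditions: y = 2*lambda*x and x = 2*lambda*y
If x = 0 then y = 0, violating the constraint, so x, y != 0.
Dividing: y/x = x/y => x^2 = y^2 => y = x or y = -x
Constraint: 2x^2 = 241 => x^2 = 241/2 => x = +/-sqrt(241/2)
Critical points: (sqrt(241/2), sqrt(241/2)), (-sqrt(241/2), -sqrt(241/2)), (sqrt(241/2), -sqrt(241/2)), (-sqrt(241/2), sqrt(241/2))
  y = x:  xy = x^2 = 241/2  at (sqrt(241/2), sqrt(241/2)) and (-sqrt(241/2), -sqrt(241/2))
  y = -x: xy = -x^2 = -241/2 at (sqrt(241/2), -sqrt(241/2)) and (-sqrt(241/2), sqrt(241/2))
Maximum xy = 241/2 at (sqrt(241/2), sqrt(241/2)) and (-sqrt(241/2), -sqrt(241/2))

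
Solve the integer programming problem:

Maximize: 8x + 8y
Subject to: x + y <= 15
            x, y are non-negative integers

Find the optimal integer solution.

Objective: 8x + 8y, constraint: x + y <= 15
Coefficient of x is 8 >= coefficient of y is 8, so allocate the entire budget to x.
Optimal: x = 15, y = 0, value = 120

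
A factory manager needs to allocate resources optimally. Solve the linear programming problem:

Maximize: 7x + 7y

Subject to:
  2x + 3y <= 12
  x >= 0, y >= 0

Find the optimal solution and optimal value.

The feasible region has vertices at [(0, 0), (6, 0), (0, 4)].
Checking objective 7x + 7y at each vertex:
  (0, 0): 7*0 + 7*0 = 0
  (6, 0): 7*6 + 7*0 = 42
  (0, 4): 7*0 + 7*4 = 28
Maximum is 42 at (6, 0).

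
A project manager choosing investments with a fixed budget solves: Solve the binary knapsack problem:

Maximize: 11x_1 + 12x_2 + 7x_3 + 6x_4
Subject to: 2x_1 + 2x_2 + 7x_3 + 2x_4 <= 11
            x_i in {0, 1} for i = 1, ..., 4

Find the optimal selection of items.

Items: item 1 (v=11, w=2), item 2 (v=12, w=2), item 3 (v=7, w=7), item 4 (v=6, w=2)
Capacity: 11
Checking all 16 subsets (w = total weight, v = total value):
  {}: w = 0, v = 0
  {1}: w = 2, v = 11
  {2}: w = 2, v = 12
  {3}: w = 7, v = 7
  {4}: w = 2, v = 6
  {1, 2}: w = 4, v = 23
  {1, 3}: w = 9, v = 18
  {1, 4}: w = 4, v = 17
  {2, 3}: w = 9, v = 19
  {2, 4}: w = 4, v = 18
  {3, 4}: w = 9, v = 13
  {1, 2, 3}: w = 11, v = 30
  {1, 2, 4}: w = 6, v = 29
  {1, 3, 4}: w = 11, v = 24
  {2, 3, 4}: w = 11, v = 25
  {1, 2, 3, 4}: w = 13 > 11, infeasible
Best feasible subset: items [1, 2, 3]
Total weight: 11 <= 11, total value: 30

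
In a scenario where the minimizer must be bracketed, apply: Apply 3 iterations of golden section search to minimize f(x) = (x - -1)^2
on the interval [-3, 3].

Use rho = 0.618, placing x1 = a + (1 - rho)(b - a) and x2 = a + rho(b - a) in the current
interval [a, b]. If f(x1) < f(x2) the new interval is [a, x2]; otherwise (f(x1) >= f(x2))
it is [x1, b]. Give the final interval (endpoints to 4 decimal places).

Golden section search for min of f(x) = (x - -1)^2 on [-3, 3].
Each step: x1 = a + (1 - rho)(b - a), x2 = a + rho(b - a); if f(x1) < f(x2) keep [a, x2], otherwise keep [x1, b].
Step 1: [-3.0000, 3.0000], x1=-0.7080 (f=0.0853), x2=0.7080 (f=2.9173); f(x1) < f(x2) => keep [-3.0000, 0.7080]
Step 2: [-3.0000, 0.7080], x1=-1.5835 (f=0.3405), x2=-0.7085 (f=0.0850); f(x1) > f(x2) => keep [-1.5835, 0.7080]
Step 3: [-1.5835, 0.7080], x1=-0.7082 (f=0.0852), x2=-0.1674 (f=0.6933); f(x1) < f(x2) => keep [-1.5835, -0.1674]
Final interval: [-1.5835, -0.1674]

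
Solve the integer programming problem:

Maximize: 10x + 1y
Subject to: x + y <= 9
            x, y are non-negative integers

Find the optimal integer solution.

Objective: 10x + 1y, constraint: x + y <= 9
Coefficient of x is 10 >= coefficient of y is 1, so allocate the entire budget to x.
Optimal: x = 9, y = 0, value = 90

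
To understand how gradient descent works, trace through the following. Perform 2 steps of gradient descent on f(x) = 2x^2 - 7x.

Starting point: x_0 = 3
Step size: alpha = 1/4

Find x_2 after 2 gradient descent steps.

f(x) = 2x^2 - 7x, f'(x) = 4x + (-7)
Step 1: f'(3) = 5, x_1 = 3 - 1/4 * 5 = 7/4
Step 2: f'(7/4) = 0, x_2 = 7/4 - 1/4 * 0 = 7/4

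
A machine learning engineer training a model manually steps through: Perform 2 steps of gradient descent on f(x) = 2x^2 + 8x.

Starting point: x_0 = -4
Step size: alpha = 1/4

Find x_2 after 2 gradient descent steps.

f(x) = 2x^2 + 8x, f'(x) = 4x + (8)
Step 1: f'(-4) = -8, x_1 = -4 - 1/4 * -8 = -2
Step 2: f'(-2) = 0, x_2 = -2 - 1/4 * 0 = -2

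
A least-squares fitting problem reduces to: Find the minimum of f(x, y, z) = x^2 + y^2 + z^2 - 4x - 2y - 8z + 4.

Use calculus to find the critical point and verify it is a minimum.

f(x,y,z) = x^2 + y^2 + z^2 - 4x - 2y - 8z + 4
df/dx = 2x + (-4) = 0 => x = 2
df/dy = 2y + (-2) = 0 => y = 1
df/dz = 2z + (-8) = 0 => z = 4
f(2,1,4) = 1*(2)^2 + 1*(1)^2 + 1*(4)^2 + -4*(2) + -2*(1) + -8*(4) + 4 = -17
Hessian is diagonal with entries 2, 2, 2 > 0, confirmed minimum.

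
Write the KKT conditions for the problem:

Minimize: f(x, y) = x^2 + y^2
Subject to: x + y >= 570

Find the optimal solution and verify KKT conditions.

KKT conditions for min x^2 + y^2 s.t. x + y >= 570:
Stationarity: 2x = mu, 2y = mu
So x = y = mu/2.
Complementary slackness: mu*(x + y - 570) = 0
Primal feasibility: x + y >= 570; dual feasibility: mu >= 0
If mu = 0 then x = y = 0, but 0 + 0 < 570 is infeasible, so the constraint is active.
Constraint active: x + y = 2*(mu/2) = 570 => mu = 570
x = y = 285, f = 162450
Verify: stationarity 2*285 = 570 = mu; primal 285 + 285 = 570 >= 570; dual mu = 570 >= 0; complementary slackness 570*(570 - 570) = 0. All KKT conditions hold.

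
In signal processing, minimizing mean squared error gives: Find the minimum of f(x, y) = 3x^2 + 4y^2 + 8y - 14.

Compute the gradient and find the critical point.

f(x,y) = 3x^2 + 4y^2 + 8y - 14
df/dx = 6x + (0) = 0  =>  x = 0
df/dy = 8y + (8) = 0  =>  y = -1
f(0, -1) = 3*(0)^2 + 4*(-1)^2 + 8*(-1) + -14 = -18
Hessian is diagonal with entries 6, 8 > 0, so this is a minimum.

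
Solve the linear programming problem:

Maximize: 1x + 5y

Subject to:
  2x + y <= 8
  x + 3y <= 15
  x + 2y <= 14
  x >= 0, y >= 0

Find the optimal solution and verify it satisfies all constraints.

Feasible vertices: (0, 0), (0, 5), (9/5, 22/5), (4, 0)
Objective 1x + 5y at each vertex:
  (0, 0): 0
  (0, 5): 25
  (9/5, 22/5): 119/5
  (4, 0): 4
Maximum is 25 at (0, 5).
Verify constraints at (x, y) = (0, 5):
  2*0 + 1*5 = 5 <= 8
  1*0 + 3*5 = 15 <= 15 (active)
  1*0 + 2*5 = 10 <= 14
  x = 0 >= 0, y = 5 >= 0. All constraints satisfied.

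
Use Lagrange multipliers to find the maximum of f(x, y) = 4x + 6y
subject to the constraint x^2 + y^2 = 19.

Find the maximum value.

Set up Lagrange conditions: grad f = lambda * grad g
  4 = 2*lambda*x
  6 = 2*lambda*y
From these: x/y = 4/6, so x = 4t, y = 6t for some t.
Substitute into constraint: (4t)^2 + (6t)^2 = 19
  t^2 * 52 = 19
  t = sqrt(19/52)
Maximum = 4*x + 6*y = (4^2 + 6^2)*t = 52 * sqrt(19/52) = sqrt(988)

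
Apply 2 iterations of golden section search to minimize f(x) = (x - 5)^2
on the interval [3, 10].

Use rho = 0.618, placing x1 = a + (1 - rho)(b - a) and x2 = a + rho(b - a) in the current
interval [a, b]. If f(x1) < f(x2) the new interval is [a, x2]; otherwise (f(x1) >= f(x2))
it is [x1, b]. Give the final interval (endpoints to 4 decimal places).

Golden section search for min of f(x) = (x - 5)^2 on [3, 10].
Each step: x1 = a + (1 - rho)(b - a), x2 = a + rho(b - a); if f(x1) < f(x2) keep [a, x2], otherwise keep [x1, b].
Step 1: [3.0000, 10.0000], x1=5.6740 (f=0.4543), x2=7.3260 (f=5.4103); f(x1) < f(x2) => keep [3.0000, 7.3260]
Step 2: [3.0000, 7.3260], x1=4.6525 (f=0.1207), x2=5.6735 (f=0.4536); f(x1) < f(x2) => keep [3.0000, 5.6735]
Final interval: [3.0000, 5.6735]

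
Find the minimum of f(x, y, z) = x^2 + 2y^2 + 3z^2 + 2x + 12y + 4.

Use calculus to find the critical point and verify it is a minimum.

f(x,y,z) = x^2 + 2y^2 + 3z^2 + 2x + 12y + 4
df/dx = 2x + (2) = 0 => x = -1
df/dy = 4y + (12) = 0 => y = -3
df/dz = 6z + (0) = 0 => z = 0
f(-1,-3,0) = 1*(-1)^2 + 2*(-3)^2 + 3*(0)^2 + 2*(-1) + 12*(-3) + 4 = -15
Hessian is diagonal with entries 2, 4, 6 > 0, confirmed minimum.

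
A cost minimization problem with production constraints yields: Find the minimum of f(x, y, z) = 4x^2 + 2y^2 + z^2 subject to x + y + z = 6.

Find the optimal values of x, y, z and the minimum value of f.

Using Lagrange multipliers on f = 4x^2 + 2y^2 + z^2 with constraint x + y + z = 6:
Conditions: 2*4*x = lambda, 2*2*y = lambda, 2*1*z = lambda
So x = lambda/8, y = lambda/4, z = lambda/2
Substituting into constraint: lambda * (7/8) = 6
lambda = 48/7
x = 6/7, y = 12/7, z = 24/7
Minimum value = 144/7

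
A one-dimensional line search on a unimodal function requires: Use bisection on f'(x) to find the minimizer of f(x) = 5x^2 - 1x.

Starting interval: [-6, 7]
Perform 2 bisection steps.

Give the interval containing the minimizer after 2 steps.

Finding critical point of f(x) = 5x^2 - 1x using bisection on f'(x) = 10x + -1.
f'(x) = 0 when x = 1/10.
Starting interval: [-6, 7]
Step 1: mid = 1/2, f'(mid) = 4, new interval = [-6, 1/2]
Step 2: mid = -11/4, f'(mid) = -57/2, new interval = [-11/4, 1/2]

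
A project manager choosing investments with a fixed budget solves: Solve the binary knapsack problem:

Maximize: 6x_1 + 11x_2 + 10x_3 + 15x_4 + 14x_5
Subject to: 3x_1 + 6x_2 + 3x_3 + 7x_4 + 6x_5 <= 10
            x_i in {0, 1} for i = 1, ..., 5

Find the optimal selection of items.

Items: item 1 (v=6, w=3), item 2 (v=11, w=6), item 3 (v=10, w=3), item 4 (v=15, w=7), item 5 (v=14, w=6)
Capacity: 10
Checking all 32 subsets (w = total weight, v = total value):
  {}: w = 0, v = 0
  {1}: w = 3, v = 6
  {2}: w = 6, v = 11
  {3}: w = 3, v = 10
  {4}: w = 7, v = 15
  {5}: w = 6, v = 14
  {1, 2}: w = 9, v = 17
  {1, 3}: w = 6, v = 16
  {1, 4}: w = 10, v = 21
  {1, 5}: w = 9, v = 20
  {2, 3}: w = 9, v = 21
  {2, 4}: w = 13 > 10, infeasible
  {2, 5}: w = 12 > 10, infeasible
  {3, 4}: w = 10, v = 25
  {3, 5}: w = 9, v = 24
  {4, 5}: w = 13 > 10, infeasible
  {1, 2, 3}: w = 12 > 10, infeasible
  {1, 2, 4}: w = 16 > 10, infeasible
  {1, 2, 5}: w = 15 > 10, infeasible
  {1, 3, 4}: w = 13 > 10, infeasible
  {1, 3, 5}: w = 12 > 10, infeasible
  {1, 4, 5}: w = 16 > 10, infeasible
  {2, 3, 4}: w = 16 > 10, infeasible
  {2, 3, 5}: w = 15 > 10, infeasible
  {2, 4, 5}: w = 19 > 10, infeasible
  {3, 4, 5}: w = 16 > 10, infeasible
  {1, 2, 3, 4}: w = 19 > 10, infeasible
  {1, 2, 3, 5}: w = 18 > 10, infeasible
  {1, 2, 4, 5}: w = 22 > 10, infeasible
  {1, 3, 4, 5}: w = 19 > 10, infeasible
  {2, 3, 4, 5}: w = 22 > 10, infeasible
  {1, 2, 3, 4, 5}: w = 25 > 10, infeasible
Best feasible subset: items [3, 4]
Total weight: 10 <= 10, total value: 25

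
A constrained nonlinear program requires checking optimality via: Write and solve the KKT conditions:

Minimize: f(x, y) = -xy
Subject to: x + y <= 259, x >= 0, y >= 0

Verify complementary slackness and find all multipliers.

Problem: min -xy s.t. x + y <= 259 (multiplier lambda), x >= 0 (mu_x), y >= 0 (mu_y)
KKT stationarity: -y + lambda - mu_x = 0, -x + lambda - mu_y = 0, with lambda, mu_x, mu_y >= 0
Complementary slackness: lambda*(x + y - 259) = 0, mu_x*x = 0, mu_y*y = 0
If lambda = 0: y = -mu_x <= 0 and x = -mu_y <= 0 force x = y = 0 with f = 0; but x = y = 259/2 is feasible with f = -67081/4 < 0, so this is not the minimum. Hence lambda > 0 and x + y = 259.
Try x > 0, y > 0 (so mu_x = mu_y = 0): y = lambda, x = lambda => x = y = lambda
x + y = 259 => 2*lambda = 259 => lambda = 259/2
x* = y* = 259/2 > 0, consistent with mu_x = mu_y = 0.
(Any feasible point with x = 0 or y = 0 has f = 0 > -67081/4, so the minimum is not on those boundaries.)
min(-xy) = -67081/4 (i.e. max xy = 67081/4)
Multipliers: lambda = 259/2, mu_x = 0, mu_y = 0
Complementary slackness: lambda*(x + y - 259) = 259/2*(259/2 + 259/2 - 259) = 0, mu_x*x = 0*259/2 = 0, mu_y*y = 0*259/2 = 0. Satisfied.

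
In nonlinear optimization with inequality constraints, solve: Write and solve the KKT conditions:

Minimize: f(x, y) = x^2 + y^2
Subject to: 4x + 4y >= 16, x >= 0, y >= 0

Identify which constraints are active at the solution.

KKT conditions for min x^2 + y^2 s.t. 4x + 4y >= 16, x >= 0, y >= 0:
Stationarity: 2x = mu*4 + mu_x, 2y = mu*4 + mu_y, with mu, mu_x, mu_y >= 0
Complementary slackness: mu*(4x + 4y - 16) = 0, mu_x*x = 0, mu_y*y = 0
(0, 0) is infeasible (4*0 + 4*0 < 16), so if mu = 0 stationarity would force x = mu_x/2 >= 0, y = mu_y/2 >= 0 with mu_x*x = mu_y*y = 0, i.e. x = y = 0: contradiction. Hence mu > 0 and 4x + 4y = 16 is active.
Try x > 0, y > 0 (so mu_x = mu_y = 0): x = 4*mu/2, y = 4*mu/2
Substitute: 4*(4*mu/2) + 4*(4*mu/2) = 16
  mu*32/2 = 16 => mu = 1
x* = 2 > 0, y* = 2 > 0, consistent with mu_x = mu_y = 0.
f is convex and the constraints are linear, so this KKT point is the global minimum.
f* = 8
Active constraints: 4x + 4y >= 16 (holds with equality, mu = 1 > 0); x >= 0 and y >= 0 are inactive (mu_x = mu_y = 0).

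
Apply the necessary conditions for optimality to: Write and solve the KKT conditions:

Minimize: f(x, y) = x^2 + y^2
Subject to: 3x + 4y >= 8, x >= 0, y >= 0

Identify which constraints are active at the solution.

KKT conditions for min x^2 + y^2 s.t. 3x + 4y >= 8, x >= 0, y >= 0:
Stationarity: 2x = mu*3 + mu_x, 2y = mu*4 + mu_y, with mu, mu_x, mu_y >= 0
Complementary slackness: mu*(3x + 4y - 8) = 0, mu_x*x = 0, mu_y*y = 0
(0, 0) is infeasible (3*0 + 4*0 < 8), so if mu = 0 stationarity would force x = mu_x/2 >= 0, y = mu_y/2 >= 0 with mu_x*x = mu_y*y = 0, i.e. x = y = 0: contradiction. Hence mu > 0 and 3x + 4y = 8 is active.
Try x > 0, y > 0 (so mu_x = mu_y = 0): x = 3*mu/2, y = 4*mu/2
Substitute: 3*(3*mu/2) + 4*(4*mu/2) = 8
  mu*25/2 = 8 => mu = 16/25
x* = 24/25 > 0, y* = 32/25 > 0, consistent with mu_x = mu_y = 0.
f is convex and the constraints are linear, so this KKT point is the global minimum.
f* = 64/25
Active constraints: 3x + 4y >= 8 (holds with equality, mu = 16/25 > 0); x >= 0 and y >= 0 are inactive (mu_x = mu_y = 0).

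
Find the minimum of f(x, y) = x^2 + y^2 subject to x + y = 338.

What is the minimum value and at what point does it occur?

Substitute y = 338 - x into f(x,y) = x^2 + y^2:
g(x) = x^2 + (338 - x)^2 = 2x^2 - 676x + 114244
g'(x) = 4x - 676 = 0  =>  x = 169
y = 338 - 169 = 169
Minimum value = 169^2 + 169^2 = 57122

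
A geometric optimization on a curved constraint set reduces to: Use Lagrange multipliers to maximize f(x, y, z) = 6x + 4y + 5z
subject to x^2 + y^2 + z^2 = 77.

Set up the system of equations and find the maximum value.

Lagrange conditions: 6 = 2*lambda*x, 4 = 2*lambda*y, 5 = 2*lambda*z
So x:6 = y:4 = z:5, i.e. x = 6t, y = 4t, z = 5t
Constraint: t^2*(6^2 + 4^2 + 5^2) = 77
  t^2 * 77 = 77  =>  t = sqrt(1)
Maximum = 6*6t + 4*4t + 5*5t = 77*sqrt(1) = 77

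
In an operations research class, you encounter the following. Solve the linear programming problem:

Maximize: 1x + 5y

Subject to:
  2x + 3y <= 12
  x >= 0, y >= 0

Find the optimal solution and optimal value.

The feasible region has vertices at [(0, 0), (6, 0), (0, 4)].
Checking objective 1x + 5y at each vertex:
  (0, 0): 1*0 + 5*0 = 0
  (6, 0): 1*6 + 5*0 = 6
  (0, 4): 1*0 + 5*4 = 20
Maximum is 20 at (0, 4).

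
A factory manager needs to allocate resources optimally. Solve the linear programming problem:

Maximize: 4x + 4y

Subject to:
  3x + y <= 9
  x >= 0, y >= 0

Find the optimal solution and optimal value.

The feasible region has vertices at [(0, 0), (3, 0), (0, 9)].
Checking objective 4x + 4y at each vertex:
  (0, 0): 4*0 + 4*0 = 0
  (3, 0): 4*3 + 4*0 = 12
  (0, 9): 4*0 + 4*9 = 36
Maximum is 36 at (0, 9).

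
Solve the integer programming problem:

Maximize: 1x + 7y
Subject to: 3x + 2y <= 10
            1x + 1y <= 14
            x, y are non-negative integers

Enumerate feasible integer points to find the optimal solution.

Constraint 1: 3x + 2y <= 10
Constraint 2: 1x + 1y <= 14
Feasible x range (need y >= 0): 0 <= x <= min(10/3, 14/1) => x in {0, ..., 3}.
Enumerate feasible integer points row by row (the coefficient of y is 7 > 0, so for each x the largest feasible y gives the best value):
  x = 0: y <= min((10 - 3*0)/2, (14 - 1*0)/1) => y in {0, ..., 5}; best 1*0 + 7*5 = 35
  x = 1: y <= min((10 - 3*1)/2, (14 - 1*1)/1) => y in {0, ..., 3}; best 1*1 + 7*3 = 22
  x = 2: y <= min((10 - 3*2)/2, (14 - 1*2)/1) => y in {0, ..., 2}; best 1*2 + 7*2 = 16
  x = 3: y <= min((10 - 3*3)/2, (14 - 1*3)/1) => y in {0}; best 1*3 + 7*0 = 3
The maximum 1x + 7y = 35 is achieved at x = 0, y = 5.
Check: 3*0 + 2*5 = 10 <= 10 and 1*0 + 1*5 = 5 <= 14.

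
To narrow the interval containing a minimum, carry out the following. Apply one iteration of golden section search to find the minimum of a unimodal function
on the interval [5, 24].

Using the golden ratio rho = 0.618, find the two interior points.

Golden section search on [5, 24].
Golden ratio rho = 0.618 (approx).
Interior points:
  x_1 = 5 + (1-0.618)*19 = 12.2580
  x_2 = 5 + 0.618*19 = 16.7420
Compare f(x_1) and f(x_2) to determine which subinterval to keep.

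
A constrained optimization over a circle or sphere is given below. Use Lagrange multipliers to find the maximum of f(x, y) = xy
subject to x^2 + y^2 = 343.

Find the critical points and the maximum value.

Lagrange conditions: y = 2*lambda*x and x = 2*lambda*y
If x = 0 then y = 0, violating the constraint, so x, y != 0.
Dividing: y/x = x/y => x^2 = y^2 => y = x or y = -x
Constraint: 2x^2 = 343 => x^2 = 343/2 => x = +/-sqrt(343/2)
Critical points: (sqrt(343/2), sqrt(343/2)), (-sqrt(343/2), -sqrt(343/2)), (sqrt(343/2), -sqrt(343/2)), (-sqrt(343/2), sqrt(343/2))
  y = x:  xy = x^2 = 343/2  at (sqrt(343/2), sqrt(343/2)) and (-sqrt(343/2), -sqrt(343/2))
  y = -x: xy = -x^2 = -343/2 at (sqrt(343/2), -sqrt(343/2)) and (-sqrt(343/2), sqrt(343/2))
Maximum xy = 343/2 at (sqrt(343/2), sqrt(343/2)) and (-sqrt(343/2), -sqrt(343/2))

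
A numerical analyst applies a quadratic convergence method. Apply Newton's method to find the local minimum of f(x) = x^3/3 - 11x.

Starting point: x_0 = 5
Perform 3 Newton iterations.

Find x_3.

f(x) = x^3/3 - 11x
f'(x) = x^2 - 11, f''(x) = 2x
Newton update: x_{n+1} = x_n - (x_n^2 - 11)/(2*x_n)
Step 1: x_0 = 5, f'=14, f''=10, x_1 = 18/5
Step 2: x_1 = 18/5, f'=49/25, f''=36/5, x_2 = 599/180
Step 3: x_2 = 599/180, f'=2401/32400, f''=599/90, x_3 = 715201/215640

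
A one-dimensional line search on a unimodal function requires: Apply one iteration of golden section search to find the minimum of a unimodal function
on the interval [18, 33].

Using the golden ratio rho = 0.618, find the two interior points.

Golden section search on [18, 33].
Golden ratio rho = 0.618 (approx).
Interior points:
  x_1 = 18 + (1-0.618)*15 = 23.7300
  x_2 = 18 + 0.618*15 = 27.2700
Compare f(x_1) and f(x_2) to determine which subinterval to keep.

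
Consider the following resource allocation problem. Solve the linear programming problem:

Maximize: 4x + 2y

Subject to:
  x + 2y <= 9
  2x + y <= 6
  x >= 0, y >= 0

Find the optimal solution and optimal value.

Feasible vertices: (0, 0), (0, 9/2), (1, 4), (3, 0)
Objective 4x + 2y at each:
  (0, 0): 0
  (0, 9/2): 9
  (1, 4): 12
  (3, 0): 12
Maximum is 12 at (1, 4).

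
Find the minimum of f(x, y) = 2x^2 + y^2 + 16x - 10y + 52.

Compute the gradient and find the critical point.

f(x,y) = 2x^2 + y^2 + 16x - 10y + 52
df/dx = 4x + (16) = 0  =>  x = -4
df/dy = 2y + (-10) = 0  =>  y = 5
f(-4, 5) = 2*(-4)^2 + 1*(5)^2 + 16*(-4) + -10*(5) + 52 = -5
Hessian is diagonal with entries 4, 2 > 0, so this is a minimum.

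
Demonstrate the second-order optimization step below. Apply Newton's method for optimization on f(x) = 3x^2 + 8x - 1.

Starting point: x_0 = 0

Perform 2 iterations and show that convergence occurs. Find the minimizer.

f(x) = 3x^2 + 8x - 1, f'(x) = 6x + (8), f''(x) = 6
Step 1: f'(0) = 8, x_1 = 0 - 8/6 = -4/3
Step 2: f'(-4/3) = 0, x_2 = -4/3 (converged)
Newton's method converges in 1 step for quadratics.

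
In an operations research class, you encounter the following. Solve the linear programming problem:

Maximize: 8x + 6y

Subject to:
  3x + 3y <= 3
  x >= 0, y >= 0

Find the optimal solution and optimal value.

The feasible region has vertices at [(0, 0), (1, 0), (0, 1)].
Checking objective 8x + 6y at each vertex:
  (0, 0): 8*0 + 6*0 = 0
  (1, 0): 8*1 + 6*0 = 8
  (0, 1): 8*0 + 6*1 = 6
Maximum is 8 at (1, 0).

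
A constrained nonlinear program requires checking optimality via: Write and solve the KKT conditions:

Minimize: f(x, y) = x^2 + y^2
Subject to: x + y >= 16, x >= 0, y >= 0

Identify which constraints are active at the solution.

KKT conditions for min x^2 + y^2 s.t. 1x + 1y >= 16, x >= 0, y >= 0:
Stationarity: 2x = mu*1 + mu_x, 2y = mu*1 + mu_y, with mu, mu_x, mu_y >= 0
Complementary slackness: mu*(x + y - 16) = 0, mu_x*x = 0, mu_y*y = 0
(0, 0) is infeasible (1*0 + 1*0 < 16), so if mu = 0 stationarity would force x = mu_x/2 >= 0, y = mu_y/2 >= 0 with mu_x*x = mu_y*y = 0, i.e. x = y = 0: contradiction. Hence mu > 0 and x + y = 16 is active.
Try x > 0, y > 0 (so mu_x = mu_y = 0): x = 1*mu/2, y = 1*mu/2
Substitute: 1*(1*mu/2) + 1*(1*mu/2) = 16
  mu*2/2 = 16 => mu = 16
x* = 8 > 0, y* = 8 > 0, consistent with mu_x = mu_y = 0.
f is convex and the constraints are linear, so this KKT point is the global minimum.
f* = 128
Active constraints: x + y >= 16 (holds with equality, mu = 16 > 0); x >= 0 and y >= 0 are inactive (mu_x = mu_y = 0).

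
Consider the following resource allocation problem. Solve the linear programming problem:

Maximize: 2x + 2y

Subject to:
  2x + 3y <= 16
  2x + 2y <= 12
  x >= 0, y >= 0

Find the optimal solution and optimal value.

Feasible vertices: (0, 0), (0, 16/3), (2, 4), (6, 0)
Objective 2x + 2y at each:
  (0, 0): 0
  (0, 16/3): 32/3
  (2, 4): 12
  (6, 0): 12
Maximum is 12 at (2, 4).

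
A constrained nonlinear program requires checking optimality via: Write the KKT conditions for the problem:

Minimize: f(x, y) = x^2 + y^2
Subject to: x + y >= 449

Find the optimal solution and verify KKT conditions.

KKT conditions for min x^2 + y^2 s.t. x + y >= 449:
Stationarity: 2x = mu, 2y = mu
So x = y = mu/2.
Complementary slackness: mu*(x + y - 449) = 0
Primal feasibility: x + y >= 449; dual feasibility: mu >= 0
If mu = 0 then x = y = 0, but 0 + 0 < 449 is infeasible, so the constraint is active.
Constraint active: x + y = 2*(mu/2) = 449 => mu = 449
x = y = 449/2, f = 201601/2
Verify: stationarity 2*(449/2) = 449 = mu; primal 449/2 + 449/2 = 449 >= 449; dual mu = 449 >= 0; complementary slackness 449*(449 - 449) = 0. All KKT conditions hold.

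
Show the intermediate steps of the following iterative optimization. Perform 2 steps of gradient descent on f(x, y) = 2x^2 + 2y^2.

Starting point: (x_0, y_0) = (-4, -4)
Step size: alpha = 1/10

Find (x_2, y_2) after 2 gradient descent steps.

f(x,y) = 2x^2 + 2y^2
grad_x = 4x + 0y, grad_y = 4y + 0x
Step 1: grad = (-16, -16), (-12/5, -12/5)
Step 2: grad = (-48/5, -48/5), (-36/25, -36/25)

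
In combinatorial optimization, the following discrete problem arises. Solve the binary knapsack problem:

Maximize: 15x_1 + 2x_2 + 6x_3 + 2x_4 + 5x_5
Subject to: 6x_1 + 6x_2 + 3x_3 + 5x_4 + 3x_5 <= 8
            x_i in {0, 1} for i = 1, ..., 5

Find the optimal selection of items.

Items: item 1 (v=15, w=6), item 2 (v=2, w=6), item 3 (v=6, w=3), item 4 (v=2, w=5), item 5 (v=5, w=3)
Capacity: 8
Checking all 32 subsets (w = total weight, v = total value):
  {}: w = 0, v = 0
  {1}: w = 6, v = 15
  {2}: w = 6, v = 2
  {3}: w = 3, v = 6
  {4}: w = 5, v = 2
  {5}: w = 3, v = 5
  {1, 2}: w = 12 > 8, infeasible
  {1, 3}: w = 9 > 8, infeasible
  {1, 4}: w = 11 > 8, infeasible
  {1, 5}: w = 9 > 8, infeasible
  {2, 3}: w = 9 > 8, infeasible
  {2, 4}: w = 11 > 8, infeasible
  {2, 5}: w = 9 > 8, infeasible
  {3, 4}: w = 8, v = 8
  {3, 5}: w = 6, v = 11
  {4, 5}: w = 8, v = 7
  {1, 2, 3}: w = 15 > 8, infeasible
  {1, 2, 4}: w = 17 > 8, infeasible
  {1, 2, 5}: w = 15 > 8, infeasible
  {1, 3, 4}: w = 14 > 8, infeasible
  {1, 3, 5}: w = 12 > 8, infeasible
  {1, 4, 5}: w = 14 > 8, infeasible
  {2, 3, 4}: w = 14 > 8, infeasible
  {2, 3, 5}: w = 12 > 8, infeasible
  {2, 4, 5}: w = 14 > 8, infeasible
  {3, 4, 5}: w = 11 > 8, infeasible
  {1, 2, 3, 4}: w = 20 > 8, infeasible
  {1, 2, 3, 5}: w = 18 > 8, infeasible
  {1, 2, 4, 5}: w = 20 > 8, infeasible
  {1, 3, 4, 5}: w = 17 > 8, infeasible
  {2, 3, 4, 5}: w = 17 > 8, infeasible
  {1, 2, 3, 4, 5}: w = 23 > 8, infeasible
Best feasible subset: items [1]
Total weight: 6 <= 8, total value: 15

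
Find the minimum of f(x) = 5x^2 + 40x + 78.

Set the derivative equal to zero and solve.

f(x) = 5x^2 + 40x + 78
f'(x) = 10x + (40) = 0
x = -40/10 = -4
f(-4) = -2
Since f''(x) = 10 > 0, this is a minimum.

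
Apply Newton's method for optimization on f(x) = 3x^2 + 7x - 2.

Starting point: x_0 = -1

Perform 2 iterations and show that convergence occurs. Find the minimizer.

f(x) = 3x^2 + 7x - 2, f'(x) = 6x + (7), f''(x) = 6
Step 1: f'(-1) = 1, x_1 = -1 - 1/6 = -7/6
Step 2: f'(-7/6) = 0, x_2 = -7/6 (converged)
Newton's method converges in 1 step for quadratics.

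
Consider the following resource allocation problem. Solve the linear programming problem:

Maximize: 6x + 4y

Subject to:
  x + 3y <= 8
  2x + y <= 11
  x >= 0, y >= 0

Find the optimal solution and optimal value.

Feasible vertices: (0, 0), (0, 8/3), (5, 1), (11/2, 0)
Objective 6x + 4y at each:
  (0, 0): 0
  (0, 8/3): 32/3
  (5, 1): 34
  (11/2, 0): 33
Maximum is 34 at (5, 1).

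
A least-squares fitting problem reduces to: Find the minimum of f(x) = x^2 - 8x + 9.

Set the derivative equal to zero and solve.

f(x) = x^2 - 8x + 9
f'(x) = 2x + (-8) = 0
x = 8/2 = 4
f(4) = -7
Since f''(x) = 2 > 0, this is a minimum.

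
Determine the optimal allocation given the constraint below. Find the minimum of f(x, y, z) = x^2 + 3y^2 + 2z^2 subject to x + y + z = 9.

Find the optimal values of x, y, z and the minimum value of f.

Using Lagrange multipliers on f = x^2 + 3y^2 + 2z^2 with constraint x + y + z = 9:
Conditions: 2*1*x = lambda, 2*3*y = lambda, 2*2*z = lambda
So x = lambda/2, y = lambda/6, z = lambda/4
Substituting into constraint: lambda * (11/12) = 9
lambda = 108/11
x = 54/11, y = 18/11, z = 27/11
Minimum value = 486/11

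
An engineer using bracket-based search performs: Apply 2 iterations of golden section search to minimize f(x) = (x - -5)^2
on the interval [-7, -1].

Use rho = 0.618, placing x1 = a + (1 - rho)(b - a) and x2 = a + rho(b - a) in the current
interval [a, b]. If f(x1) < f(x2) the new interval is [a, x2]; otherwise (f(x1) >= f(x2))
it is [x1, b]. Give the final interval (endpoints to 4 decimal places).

Golden section search for min of f(x) = (x - -5)^2 on [-7, -1].
Each step: x1 = a + (1 - rho)(b - a), x2 = a + rho(b - a); if f(x1) < f(x2) keep [a, x2], otherwise keep [x1, b].
Step 1: [-7.0000, -1.0000], x1=-4.7080 (f=0.0853), x2=-3.2920 (f=2.9173); f(x1) < f(x2) => keep [-7.0000, -3.2920]
Step 2: [-7.0000, -3.2920], x1=-5.5835 (f=0.3405), x2=-4.7085 (f=0.0850); f(x1) > f(x2) => keep [-5.5835, -3.2920]
Final interval: [-5.5835, -3.2920]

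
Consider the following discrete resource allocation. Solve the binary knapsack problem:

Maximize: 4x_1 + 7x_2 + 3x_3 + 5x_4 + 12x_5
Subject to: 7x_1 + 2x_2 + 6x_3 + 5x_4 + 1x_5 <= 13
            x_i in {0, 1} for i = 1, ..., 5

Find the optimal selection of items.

Items: item 1 (v=4, w=7), item 2 (v=7, w=2), item 3 (v=3, w=6), item 4 (v=5, w=5), item 5 (v=12, w=1)
Capacity: 13
Checking all 32 subsets (w = total weight, v = total value):
  {}: w = 0, v = 0
  {1}: w = 7, v = 4
  {2}: w = 2, v = 7
  {3}: w = 6, v = 3
  {4}: w = 5, v = 5
  {5}: w = 1, v = 12
  {1, 2}: w = 9, v = 11
  {1, 3}: w = 13, v = 7
  {1, 4}: w = 12, v = 9
  {1, 5}: w = 8, v = 16
  {2, 3}: w = 8, v = 10
  {2, 4}: w = 7, v = 12
  {2, 5}: w = 3, v = 19
  {3, 4}: w = 11, v = 8
  {3, 5}: w = 7, v = 15
  {4, 5}: w = 6, v = 17
  {1, 2, 3}: w = 15 > 13, infeasible
  {1, 2, 4}: w = 14 > 13, infeasible
  {1, 2, 5}: w = 10, v = 23
  {1, 3, 4}: w = 18 > 13, infeasible
  {1, 3, 5}: w = 14 > 13, infeasible
  {1, 4, 5}: w = 13, v = 21
  {2, 3, 4}: w = 13, v = 15
  {2, 3, 5}: w = 9, v = 22
  {2, 4, 5}: w = 8, v = 24
  {3, 4, 5}: w = 12, v = 20
  {1, 2, 3, 4}: w = 20 > 13, infeasible
  {1, 2, 3, 5}: w = 16 > 13, infeasible
  {1, 2, 4, 5}: w = 15 > 13, infeasible
  {1, 3, 4, 5}: w = 19 > 13, infeasible
  {2, 3, 4, 5}: w = 14 > 13, infeasible
  {1, 2, 3, 4, 5}: w = 21 > 13, infeasible
Best feasible subset: items [2, 4, 5]
Total weight: 8 <= 13, total value: 24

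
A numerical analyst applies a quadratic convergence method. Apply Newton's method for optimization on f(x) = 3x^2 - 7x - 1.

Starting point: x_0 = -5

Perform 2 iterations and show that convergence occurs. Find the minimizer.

f(x) = 3x^2 - 7x - 1, f'(x) = 6x + (-7), f''(x) = 6
Step 1: f'(-5) = -37, x_1 = -5 - -37/6 = 7/6
Step 2: f'(7/6) = 0, x_2 = 7/6 (converged)
Newton's method converges in 1 step for quadratics.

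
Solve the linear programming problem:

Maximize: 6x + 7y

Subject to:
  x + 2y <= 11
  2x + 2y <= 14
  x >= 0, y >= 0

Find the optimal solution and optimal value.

Feasible vertices: (0, 0), (0, 11/2), (3, 4), (7, 0)
Objective 6x + 7y at each:
  (0, 0): 0
  (0, 11/2): 77/2
  (3, 4): 46
  (7, 0): 42
Maximum is 46 at (3, 4).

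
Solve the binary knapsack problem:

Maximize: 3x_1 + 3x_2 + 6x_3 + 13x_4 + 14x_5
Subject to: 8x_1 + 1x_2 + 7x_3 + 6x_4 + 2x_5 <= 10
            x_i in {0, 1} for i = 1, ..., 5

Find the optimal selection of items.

Items: item 1 (v=3, w=8), item 2 (v=3, w=1), item 3 (v=6, w=7), item 4 (v=13, w=6), item 5 (v=14, w=2)
Capacity: 10
Checking all 32 subsets (w = total weight, v = total value):
  {}: w = 0, v = 0
  {1}: w = 8, v = 3
  {2}: w = 1, v = 3
  {3}: w = 7, v = 6
  {4}: w = 6, v = 13
  {5}: w = 2, v = 14
  {1, 2}: w = 9, v = 6
  {1, 3}: w = 15 > 10, infeasible
  {1, 4}: w = 14 > 10, infeasible
  {1, 5}: w = 10, v = 17
  {2, 3}: w = 8, v = 9
  {2, 4}: w = 7, v = 16
  {2, 5}: w = 3, v = 17
  {3, 4}: w = 13 > 10, infeasible
  {3, 5}: w = 9, v = 20
  {4, 5}: w = 8, v = 27
  {1, 2, 3}: w = 16 > 10, infeasible
  {1, 2, 4}: w = 15 > 10, infeasible
  {1, 2, 5}: w = 11 > 10, infeasible
  {1, 3, 4}: w = 21 > 10, infeasible
  {1, 3, 5}: w = 17 > 10, infeasible
  {1, 4, 5}: w = 16 > 10, infeasible
  {2, 3, 4}: w = 14 > 10, infeasible
  {2, 3, 5}: w = 10, v = 23
  {2, 4, 5}: w = 9, v = 30
  {3, 4, 5}: w = 15 > 10, infeasible
  {1, 2, 3, 4}: w = 22 > 10, infeasible
  {1, 2, 3, 5}: w = 18 > 10, infeasible
  {1, 2, 4, 5}: w = 17 > 10, infeasible
  {1, 3, 4, 5}: w = 23 > 10, infeasible
  {2, 3, 4, 5}: w = 16 > 10, infeasible
  {1, 2, 3, 4, 5}: w = 24 > 10, infeasible
Best feasible subset: items [2, 4, 5]
Total weight: 9 <= 10, total value: 30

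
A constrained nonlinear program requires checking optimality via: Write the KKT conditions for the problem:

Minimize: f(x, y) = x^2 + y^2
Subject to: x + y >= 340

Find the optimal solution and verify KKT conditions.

KKT conditions for min x^2 + y^2 s.t. x + y >= 340:
Stationarity: 2x = mu, 2y = mu
So x = y = mu/2.
Complementary slackness: mu*(x + y - 340) = 0
Primal feasibility: x + y >= 340; dual feasibility: mu >= 0
If mu = 0 then x = y = 0, but 0 + 0 < 340 is infeasible, so the constraint is active.
Constraint active: x + y = 2*(mu/2) = 340 => mu = 340
x = y = 170, f = 57800
Verify: stationarity 2*170 = 340 = mu; primal 170 + 170 = 340 >= 340; dual mu = 340 >= 0; complementary slackness 340*(340 - 340) = 0. All KKT conditions hold.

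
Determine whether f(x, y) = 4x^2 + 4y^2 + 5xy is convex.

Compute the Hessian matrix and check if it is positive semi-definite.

f(x,y) = 4x^2 + 4y^2 + 5xy
Hessian H = [[8, 5], [5, 8]]
trace(H) = 16, det(H) = 39
Eigenvalues: (16 +/- sqrt(100)) / 2 = 13, 3
Since both eigenvalues > 0, f is convex.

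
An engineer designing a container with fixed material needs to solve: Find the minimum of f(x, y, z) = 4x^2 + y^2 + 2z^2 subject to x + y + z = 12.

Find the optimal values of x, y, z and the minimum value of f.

Using Lagrange multipliers on f = 4x^2 + y^2 + 2z^2 with constraint x + y + z = 12:
Conditions: 2*4*x = lambda, 2*1*y = lambda, 2*2*z = lambda
So x = lambda/8, y = lambda/2, z = lambda/4
Substituting into constraint: lambda * (7/8) = 12
lambda = 96/7
x = 12/7, y = 48/7, z = 24/7
Minimum value = 576/7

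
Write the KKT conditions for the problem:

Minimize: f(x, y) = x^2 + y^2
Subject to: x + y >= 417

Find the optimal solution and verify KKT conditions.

KKT conditions for min x^2 + y^2 s.t. x + y >= 417:
Stationarity: 2x = mu, 2y = mu
So x = y = mu/2.
Complementary slackness: mu*(x + y - 417) = 0
Primal feasibility: x + y >= 417; dual feasibility: mu >= 0
If mu = 0 then x = y = 0, but 0 + 0 < 417 is infeasible, so the constraint is active.
Constraint active: x + y = 2*(mu/2) = 417 => mu = 417
x = y = 417/2, f = 173889/2
Verify: stationarity 2*(417/2) = 417 = mu; primal 417/2 + 417/2 = 417 >= 417; dual mu = 417 >= 0; complementary slackness 417*(417 - 417) = 0. All KKT conditions hold.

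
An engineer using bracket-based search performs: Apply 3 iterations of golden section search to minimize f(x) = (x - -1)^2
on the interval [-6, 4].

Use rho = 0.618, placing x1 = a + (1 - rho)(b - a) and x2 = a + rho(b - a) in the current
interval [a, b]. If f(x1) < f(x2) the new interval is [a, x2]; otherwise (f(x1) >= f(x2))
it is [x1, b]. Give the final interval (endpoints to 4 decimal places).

Golden section search for min of f(x) = (x - -1)^2 on [-6, 4].
Each step: x1 = a + (1 - rho)(b - a), x2 = a + rho(b - a); if f(x1) < f(x2) keep [a, x2], otherwise keep [x1, b].
Step 1: [-6.0000, 4.0000], x1=-2.1800 (f=1.3924), x2=0.1800 (f=1.3924); f(x1) = f(x2) (tie, not '<') => keep [-2.1800, 4.0000]
Step 2: [-2.1800, 4.0000], x1=0.1808 (f=1.3942), x2=1.6392 (f=6.9656); f(x1) < f(x2) => keep [-2.1800, 1.6392]
Step 3: [-2.1800, 1.6392], x1=-0.7211 (f=0.0778), x2=0.1803 (f=1.3931); f(x1) < f(x2) => keep [-2.1800, 0.1803]
Final interval: [-2.1800, 0.1803]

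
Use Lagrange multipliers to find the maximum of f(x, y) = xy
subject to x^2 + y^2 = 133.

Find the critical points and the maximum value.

Lagrange conditions: y = 2*lambda*x and x = 2*lambda*y
If x = 0 then y = 0, violating the constraint, so x, y != 0.
Dividing: y/x = x/y => x^2 = y^2 => y = x or y = -x
Constraint: 2x^2 = 133 => x^2 = 133/2 => x = +/-sqrt(133/2)
Critical points: (sqrt(133/2), sqrt(133/2)), (-sqrt(133/2), -sqrt(133/2)), (sqrt(133/2), -sqrt(133/2)), (-sqrt(133/2), sqrt(133/2))
  y = x:  xy = x^2 = 133/2  at (sqrt(133/2), sqrt(133/2)) and (-sqrt(133/2), -sqrt(133/2))
  y = -x: xy = -x^2 = -133/2 at (sqrt(133/2), -sqrt(133/2)) and (-sqrt(133/2), sqrt(133/2))
Maximum xy = 133/2 at (sqrt(133/2), sqrt(133/2)) and (-sqrt(133/2), -sqrt(133/2))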